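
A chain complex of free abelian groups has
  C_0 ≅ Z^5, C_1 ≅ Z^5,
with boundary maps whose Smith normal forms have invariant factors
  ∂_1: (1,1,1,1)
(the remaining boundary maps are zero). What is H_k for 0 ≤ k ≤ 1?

H_0: b_0 = 5 − 0 − 4 = 1; torsion from ∂_1 factors > 1: none. So H_0 ≅ Z.
H_1: b_1 = 5 − 4 − 0 = 1; torsion from ∂_2 factors > 1: none. So H_1 ≅ Z.

H_0 ≅ Z,  H_1 ≅ Z.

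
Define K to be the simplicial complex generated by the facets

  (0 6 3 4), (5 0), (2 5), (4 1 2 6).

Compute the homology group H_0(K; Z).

H_0 ≅ Z.

We work with the vertex ordering 0 < 1 < 2 < 3 < 4 < 5 < 6. The simplices of K, each written with vertices in increasing order, are:

  0-simplices (7): [0], [1], [2], [3], [4], [5], [6]
  1-simplices (13): [0,3], [0,4], [0,5], [0,6], [1,2], [1,4], [1,6], [2,4], [2,5], [2,6], [3,4], [3,6], [4,6]
  2-simplices (8): [0,3,4], [0,3,6], [0,4,6], [1,2,4], [1,2,6], [1,4,6], [2,4,6], [3,4,6]
  3-simplices (2): [0,3,4,6], [1,2,4,6]

so the chain groups are C_0 ≅ Z^7, C_1 ≅ Z^13, C_2 ≅ Z^8, C_3 ≅ Z^2.

∂_1: C_1 → C_0 sends each edge [p,q] (with p < q) to q − p. For instance
  ∂[2,5] = [5] − [2].
The 7×13 boundary matrix has rank 6 and Smith normal form diag(1,1,1,1,1,1).

The boundary map ∂_2: C_2 → C_1 sends each 2-simplex [p,q,r] to [q,r] − [p,r] + [p,q]. For instance
  ∂[0,4,6] = [4,6] − [0,6] + [0,4],
  ∂[0,3,4] = [3,4] − [0,4] + [0,3].
As a 13×8 matrix over Z this has rank 6, with invariant factors (1,1,1,1,1,1).

Boundary ∂_3: C_3 → C_2 sends each 3-simplex σ to the alternating sum Σ_i (−1)^i (σ with its i-th vertex removed). For instance
  ∂[0,3,4,6] = [3,4,6] − [0,4,6] + [0,3,6] − [0,3,4],
  ∂[1,2,4,6] = [2,4,6] − [1,4,6] + [1,2,6] − [1,2,4].
The resulting 8×2 matrix has rank 2, and its Smith normal form has invariant factors (1,1).

From H_k ≅ ker(∂_k) / im(∂_{k+1}) we obtain:

  H_0: rank C_0 − rank ∂_1 = 7 − 6 = 1, and the invariant factors of ∂_1 are all 1, so H_0 ≅ Z.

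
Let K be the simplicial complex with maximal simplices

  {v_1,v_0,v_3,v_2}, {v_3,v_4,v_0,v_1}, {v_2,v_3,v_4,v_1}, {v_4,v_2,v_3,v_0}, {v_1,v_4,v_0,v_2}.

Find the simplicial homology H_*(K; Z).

Take the total order v_0 < v_1 < v_2 < v_3 < v_4 on the vertex set. Then K (dimension 3) consists of the simplices:

  0-simplices (5): [v_0], [v_1], [v_2], [v_3], [v_4]
  1-simplices (10): [v_0,v_1], [v_0,v_2], [v_0,v_3], [v_0,v_4], [v_1,v_2], [v_1,v_3], [v_1,v_4], [v_2,v_3], [v_2,v_4], [v_3,v_4]
  2-simplices (10): [v_0,v_1,v_2], [v_0,v_1,v_3], [v_0,v_1,v_4], [v_0,v_2,v_3], [v_0,v_2,v_4], [v_0,v_3,v_4], [v_1,v_2,v_3], [v_1,v_2,v_4], [v_1,v_3,v_4], [v_2,v_3,v_4]
  3-simplices (5): [v_0,v_1,v_2,v_3], [v_0,v_1,v_2,v_4], [v_0,v_1,v_3,v_4], [v_0,v_2,v_3,v_4], [v_1,v_2,v_3,v_4]

Hence C_0 ≅ Z^5, C_1 ≅ Z^10, C_2 ≅ Z^10, C_3 ≅ Z^5.

∂_1: C_1 → C_0 sends each edge [p,q] (with p < q) to q − p.
This gives a 5×10 integer matrix of rank 4; reducing to Smith normal form yields diagonal entries (1,1,1,1).

∂_2: C_2 → C_1 acts by ∂[p,q,r] = [q,r] − [p,r] + [p,q]. For instance
  ∂[v_0,v_3,v_4] = [v_3,v_4] − [v_0,v_4] + [v_0,v_3],
  ∂[v_0,v_2,v_3] = [v_2,v_3] − [v_0,v_3] + [v_0,v_2].
This gives a 10×10 integer matrix of rank 6; reducing to Smith normal form yields diagonal entries (1,1,1,1,1,1).

∂_3: C_3 → C_2 sends each 3-simplex σ to the alternating sum Σ_i (−1)^i (σ with its i-th vertex removed). For instance
  ∂[v_0,v_1,v_2,v_3] = [v_1,v_2,v_3] − [v_0,v_2,v_3] + [v_0,v_1,v_3] − [v_0,v_1,v_2],
  ∂[v_1,v_2,v_3,v_4] = [v_2,v_3,v_4] − [v_1,v_3,v_4] + [v_1,v_2,v_4] − [v_1,v_2,v_3].
As a 10×5 matrix over Z this has rank 4, with invariant factors (1,1,1,1).

Now H_k = ker ∂_k / im ∂_{k+1}, so:

  H_0: rank C_0 − rank ∂_1 = 5 − 4 = 1, and the invariant factors of ∂_1 are all 1, so H_0 = Z.
  H_1: rank ker ∂_1 − rank ∂_2 = (10 − 4) − 6 = 0, and the invariant factors of ∂_2 are all 1, so H_1 = 0.
  H_2: rank ker ∂_2 − rank ∂_3 = (10 − 6) − 4 = 0, and the invariant factors of ∂_3 are all 1, so H_2 = 0.
  H_3: rank ker ∂_3 − rank ∂_4 = (5 − 4) − 0 = 1, and there is no ∂_4, so H_3 = Z.

H_0 ≅ Z,  H_1 = 0,  H_2 = 0,  H_3 ≅ Z.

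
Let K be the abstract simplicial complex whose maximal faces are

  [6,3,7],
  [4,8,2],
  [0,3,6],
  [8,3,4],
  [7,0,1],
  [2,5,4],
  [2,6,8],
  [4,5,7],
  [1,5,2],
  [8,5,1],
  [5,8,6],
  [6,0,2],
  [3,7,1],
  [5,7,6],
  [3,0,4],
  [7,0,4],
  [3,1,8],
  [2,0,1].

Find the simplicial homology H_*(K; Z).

Order the vertices as 0 < 1 < 2 < 3 < 4 < 5 < 6 < 7 < 8. Listing each simplex with vertices in this order, K has dimension 2 with simplices:

  0-simplices (9): [0], [1], [2], [3], [4], [5], [6], [7], [8]
  1-simplices (27): (27 of them)
  2-simplices (18): [0,1,2], [0,1,7], [0,2,6], [0,3,4], [0,3,6], [0,4,7], [1,2,5], [1,3,7], [1,3,8], [1,5,8], [2,4,5], [2,4,8], [2,6,8], [3,4,8], [3,6,7], [4,5,7], [5,6,7], [5,6,8]

giving chain groups C_0 ≅ Z^9, C_1 ≅ Z^27, C_2 ≅ Z^18.

Boundary ∂_1: C_1 → C_0 is given by ∂[p,q] = [q] − [p].
As a 9×27 matrix over Z this has rank 8, with invariant factors (1,1,1,1,1,1,1,1).

The boundary map ∂_2: C_2 → C_1 acts by ∂[p,q,r] = [q,r] − [p,r] + [p,q]. For instance
  ∂[1,5,8] = [5,8] − [1,8] + [1,5],
  ∂[0,4,7] = [4,7] − [0,7] + [0,4].
This gives a 27×18 integer matrix of rank 18; reducing to Smith normal form yields diagonal entries (1,1,1,1,1,1,1,1,1,1,1,1,1,1,1,1,1,2).

Now H_k = ker ∂_k / im ∂_{k+1}, so:

  H_0: rank C_0 − rank ∂_1 = 9 − 8 = 1, and the invariant factors of ∂_1 are all 1, so H_0 = Z.
  H_1: rank ker ∂_1 − rank ∂_2 = (27 − 8) − 18 = 1, and ∂_2 has invariant factor 2 > 1, so H_1 = Z ⊕ Z/2Z.
  H_2: rank ker ∂_2 − rank ∂_3 = (18 − 18) − 0 = 0, and there is no ∂_3, so H_2 = 0.

H_0 = Z,  H_1 = Z ⊕ Z/2Z,  H_2 = 0.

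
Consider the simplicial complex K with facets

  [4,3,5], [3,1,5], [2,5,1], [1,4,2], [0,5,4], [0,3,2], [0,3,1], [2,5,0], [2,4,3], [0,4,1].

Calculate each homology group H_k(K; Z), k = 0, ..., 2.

We work with the vertex ordering 0 < 1 < 2 < 3 < 4 < 5. The simplices of K, each written with vertices in increasing order, are:

  0-simplices (6): [0], [1], [2], [3], [4], [5]
  1-simplices (15): [0,1], [0,2], [0,3], [0,4], [0,5], [1,2], [1,3], [1,4], [1,5], [2,3], [2,4], [2,5], [3,4], [3,5], [4,5]
  2-simplices (10): [0,1,3], [0,1,4], [0,2,3], [0,2,5], [0,4,5], [1,2,4], [1,2,5], [1,3,5], [2,3,4], [3,4,5]

so the chain groups are C_0 ≅ Z^6, C_1 ≅ Z^15, C_2 ≅ Z^10.

∂_1: C_1 → C_0 maps an edge to its endpoints' difference, ∂[p,q] = q − p.
As a 6×15 matrix over Z this has rank 5, with invariant factors (1,1,1,1,1).

The boundary map ∂_2: C_2 → C_1 maps a triangle to the signed sum of its edges. For instance
  ∂[0,4,5] = [4,5] − [0,5] + [0,4],
  ∂[1,3,5] = [3,5] − [1,5] + [1,3].
This gives a 15×10 integer matrix of rank 10; reducing to Smith normal form yields diagonal entries (1,1,1,1,1,1,1,1,1,2).

Now H_k = ker ∂_k / im ∂_{k+1}, so:

  H_0: rank C_0 − rank ∂_1 = 6 − 5 = 1, and the invariant factors of ∂_1 are all 1, so H_0 = Z.
  H_1: rank ker ∂_1 − rank ∂_2 = (15 − 5) − 10 = 0, and ∂_2 has invariant factor 2 > 1, so H_1 = Z/2Z.
  H_2: rank ker ∂_2 − rank ∂_3 = (10 − 10) − 0 = 0, and there is no ∂_3, so H_2 = 0.

H_0 = Z,  H_1 = Z/2Z,  H_2 = 0.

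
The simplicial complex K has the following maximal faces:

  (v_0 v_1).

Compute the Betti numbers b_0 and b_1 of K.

Order the vertices as v_0 < v_1. Listing each simplex with vertices in this order, K has dimension 1 with simplices:

  0-simplices (2): [v_0], [v_1]
  1-simplices (1): [v_0,v_1]

so the chain groups are C_0 ≅ Z^2, C_1 ≅ Z^1.

The boundary map ∂_1: C_1 → C_0 maps an edge to its endpoints' difference, ∂[p,q] = q − p. For instance
  ∂[v_0,v_1] = [v_1] − [v_0].
As a 2×1 matrix over Z this has rank 1, with invariant factors (1).

Reading off H_k = ker ∂_k / im ∂_{k+1}:

  H_0: rank C_0 − rank ∂_1 = 2 − 1 = 1, and the invariant factors of ∂_1 are all 1, so H_0 = Z.
  H_1: rank ker ∂_1 − rank ∂_2 = (1 − 1) − 0 = 0, and there is no ∂_2, so H_1 = 0.

(K is a triangulation of the 1-simplex.)

Hence the Betti numbers are b_0 = 1, b_1 = 0.

b_0 = 1, b_1 = 0.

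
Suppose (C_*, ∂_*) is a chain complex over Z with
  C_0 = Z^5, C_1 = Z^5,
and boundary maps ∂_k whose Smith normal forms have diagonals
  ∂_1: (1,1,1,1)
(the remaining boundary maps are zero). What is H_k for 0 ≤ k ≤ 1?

H_0 = Z,  H_1 = Z.

H_0: b_0 = 5 − 0 − 4 = 1; torsion from ∂_1 factors > 1: none. So H_0 = Z.
H_1: b_1 = 5 − 4 − 0 = 1; torsion from ∂_2 factors > 1: none. So H_1 = Z.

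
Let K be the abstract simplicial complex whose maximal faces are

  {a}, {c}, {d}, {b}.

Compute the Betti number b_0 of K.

Order the vertices as a < b < c < d. Listing each simplex with vertices in this order, K has dimension 0 with simplices:

  0-simplices (4): a, b, c, d

giving chain groups C_0 ≅ Z^4.

Now H_k = ker ∂_k / im ∂_{k+1}, so:

  H_0: rank C_0 − rank ∂_1 = 4 − 0 = 4, and there is no ∂_1, so H_0 = Z^4.

Hence the Betti numbers are b_0 = 4.

b_0 = 4.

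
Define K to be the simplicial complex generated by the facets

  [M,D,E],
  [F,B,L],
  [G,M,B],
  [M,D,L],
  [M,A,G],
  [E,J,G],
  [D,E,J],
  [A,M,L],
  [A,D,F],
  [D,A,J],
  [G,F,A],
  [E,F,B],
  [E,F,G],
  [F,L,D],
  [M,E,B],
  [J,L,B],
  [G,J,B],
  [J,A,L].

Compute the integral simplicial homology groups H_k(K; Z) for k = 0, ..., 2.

H_0 = Z,  H_1 = Z ⊕ Z/2,  H_2 = 0.

Fix the vertex order A < B < D < E < F < G < J < L < M and write every simplex with vertices in increasing order. Then dim K = 2 and the simplices of K are:

  0-simplices (9): A, B, D, E, F, G, J, L, M
  1-simplices (27): AD, AF, AG, AJ, AL, AM, BE, BF, BG, BJ, BL, BM, DE, DF, DJ, DL, DM, EF, EG, EJ, EM, FG, FL, GJ, GM, JL, LM
  2-simplices (18): ADF, ADJ, AFG, AGM, AJL, ALM, BEF, BEM, BFL, BGJ, BGM, BJL, DEJ, DEM, DFL, DLM, EFG, EGJ

giving chain groups C_0 ≅ Z^9, C_1 ≅ Z^27, C_2 ≅ Z^18.

∂_1: C_1 → C_0 is given by ∂[p,q] = [q] − [p]. For instance
  ∂DL = L − D.
The 9×27 boundary matrix has rank 8 and Smith normal form diag(1,1,1,1,1,1,1,1).

The boundary map ∂_2: C_2 → C_1 sends each 2-simplex [p,q,r] to [q,r] − [p,r] + [p,q]. For instance
  ∂BFL = FL − BL + BF,
  ∂BGJ = GJ − BJ + BG.
The resulting 27×18 matrix has rank 18, and its Smith normal form has invariant factors (1,1,1,1,1,1,1,1,1,1,1,1,1,1,1,1,1,2).

Now H_k = ker ∂_k / im ∂_{k+1}, so:

  H_0: rank C_0 − rank ∂_1 = 9 − 8 = 1, and the invariant factors of ∂_1 are all 1, so H_0 ≅ Z.
  H_1: rank ker ∂_1 − rank ∂_2 = (27 − 8) − 18 = 1, and ∂_2 has invariant factor 2 > 1, so H_1 ≅ Z ⊕ Z/2.
  H_2: rank ker ∂_2 − rank ∂_3 = (18 − 18) − 0 = 0, and there is no ∂_3, so H_2 ≅ 0.

(K is a triangulation of the Klein bottle.)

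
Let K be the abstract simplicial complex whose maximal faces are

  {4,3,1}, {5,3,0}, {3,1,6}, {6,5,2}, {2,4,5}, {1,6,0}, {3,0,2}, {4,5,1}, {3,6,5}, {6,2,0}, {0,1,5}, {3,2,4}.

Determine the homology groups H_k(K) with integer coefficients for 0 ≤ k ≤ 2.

H_0 = Z,  H_1 = Z/2Z,  H_2 = 0.

Order the vertices as 0 < 1 < 2 < 3 < 4 < 5 < 6. Listing each simplex with vertices in this order, K has dimension 2 with simplices:

  0-simplices (7): [0], [1], [2], [3], [4], [5], [6]
  1-simplices (18): [0,1], [0,2], [0,3], [0,5], [0,6], [1,3], [1,4], [1,5], [1,6], [2,3], [2,4], [2,5], [2,6], [3,4], [3,5], [3,6], [4,5], [5,6]
  2-simplices (12): [0,1,5], [0,1,6], [0,2,3], [0,2,6], [0,3,5], [1,3,4], [1,3,6], [1,4,5], [2,3,4], [2,4,5], [2,5,6], [3,5,6]

so the chain groups are C_0 ≅ Z^7, C_1 ≅ Z^18, C_2 ≅ Z^12.

The boundary map ∂_1: C_1 → C_0 sends each edge [p,q] (with p < q) to q − p. For instance
  ∂[3,4] = [4] − [3].
The resulting 7×18 matrix has rank 6, and its Smith normal form has invariant factors (1,1,1,1,1,1).

∂_2: C_2 → C_1 acts by ∂[p,q,r] = [q,r] − [p,r] + [p,q]. For instance
  ∂[0,1,5] = [1,5] − [0,5] + [0,1],
  ∂[0,2,6] = [2,6] − [0,6] + [0,2].
The 18×12 boundary matrix has rank 12 and Smith normal form diag(1,1,1,1,1,1,1,1,1,1,1,2).

Computing H_k = (kernel of ∂_k) / (image of ∂_{k+1}):

  H_0: rank C_0 − rank ∂_1 = 7 − 6 = 1, and the invariant factors of ∂_1 are all 1, so H_0 = Z.
  H_1: rank ker ∂_1 − rank ∂_2 = (18 − 6) − 12 = 0, and ∂_2 has invariant factor 2 > 1, so H_1 = Z/2Z.
  H_2: rank ker ∂_2 − rank ∂_3 = (12 − 12) − 0 = 0, and there is no ∂_3, so H_2 = 0.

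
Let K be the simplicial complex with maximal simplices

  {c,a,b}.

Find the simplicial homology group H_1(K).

We work with the vertex ordering a < b < c. The simplices of K, each written with vertices in increasing order, are:

  0-simplices (3): a, b, c
  1-simplices (3): ab, ac, bc
  2-simplices (1): abc

Hence C_0 ≅ Z^3, C_1 ≅ Z^3, C_2 ≅ Z^1.

The boundary map ∂_1: C_1 → C_0 sends each edge [p,q] (with p < q) to q − p.
As a 3×3 matrix over Z this has rank 2, with invariant factors (1,1).

The boundary map ∂_2: C_2 → C_1 sends each 2-simplex [p,q,r] to [q,r] − [p,r] + [p,q]. For instance
  ∂abc = bc − ac + ab.
As a 3×1 matrix over Z this has rank 1, with invariant factors (1).

From H_k ≅ ker(∂_k) / im(∂_{k+1}) we obtain:

  H_1: rank ker ∂_1 − rank ∂_2 = (3 − 2) − 1 = 0, and the invariant factors of ∂_2 are all 1, so H_1 = 0.

H_1 ≅ 0.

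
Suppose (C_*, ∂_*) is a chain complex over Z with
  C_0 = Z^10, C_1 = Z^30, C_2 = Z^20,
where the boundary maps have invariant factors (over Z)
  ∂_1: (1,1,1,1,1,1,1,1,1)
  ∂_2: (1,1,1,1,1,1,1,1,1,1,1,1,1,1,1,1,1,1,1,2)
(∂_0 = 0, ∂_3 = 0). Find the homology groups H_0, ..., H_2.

H_0: b_0 = 10 − 0 − 9 = 1; torsion from ∂_1 factors > 1: none. So H_0 = Z.
H_1: b_1 = 30 − 9 − 20 = 1; torsion from ∂_2 factors > 1: [2]. So H_1 = Z ⊕ Z_2.
H_2: b_2 = 20 − 20 − 0 = 0; torsion from ∂_3 factors > 1: none. So H_2 = 0.

H_0 = Z,  H_1 = Z ⊕ Z_2,  H_2 = 0.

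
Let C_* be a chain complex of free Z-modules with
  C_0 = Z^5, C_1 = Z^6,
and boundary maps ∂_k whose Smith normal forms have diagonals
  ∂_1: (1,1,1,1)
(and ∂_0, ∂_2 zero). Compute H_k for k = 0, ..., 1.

H_0 = Z,  H_1 = Z^2.

H_0: b_0 = 5 − 0 − 4 = 1; torsion from ∂_1 factors > 1: none. So H_0 = Z.
H_1: b_1 = 6 − 4 − 0 = 2; torsion from ∂_2 factors > 1: none. So H_1 = Z^2.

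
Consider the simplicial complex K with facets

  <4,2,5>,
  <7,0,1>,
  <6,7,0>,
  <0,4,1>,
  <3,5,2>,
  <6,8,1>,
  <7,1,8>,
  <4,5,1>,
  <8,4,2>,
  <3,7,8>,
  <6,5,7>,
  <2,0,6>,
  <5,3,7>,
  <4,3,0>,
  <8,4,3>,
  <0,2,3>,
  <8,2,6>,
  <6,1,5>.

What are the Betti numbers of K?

Order the vertices as 0 < 1 < 2 < 3 < 4 < 5 < 6 < 7 < 8. Listing each simplex with vertices in this order, K has dimension 2 with simplices:

  0-simplices (9): [0], [1], [2], [3], [4], [5], [6], [7], [8]
  1-simplices (27): (27 of them)
  2-simplices (18): [0,1,4], [0,1,7], [0,2,3], [0,2,6], [0,3,4], [0,6,7], [1,4,5], [1,5,6], [1,6,8], [1,7,8], [2,3,5], [2,4,5], [2,4,8], [2,6,8], [3,4,8], [3,5,7], [3,7,8], [5,6,7]

Hence C_0 ≅ Z^9, C_1 ≅ Z^27, C_2 ≅ Z^18.

∂_1: C_1 → C_0 maps an edge to its endpoints' difference, ∂[p,q] = q − p. For instance
  ∂[2,4] = [4] − [2].
As a 9×27 matrix over Z this has rank 8, with invariant factors (1,1,1,1,1,1,1,1).

Boundary ∂_2: C_2 → C_1 acts by ∂[p,q,r] = [q,r] − [p,r] + [p,q]. For instance
  ∂[0,1,7] = [1,7] − [0,7] + [0,1],
  ∂[0,2,6] = [2,6] − [0,6] + [0,2].
As a 27×18 matrix over Z this has rank 18, with invariant factors (1,1,1,1,1,1,1,1,1,1,1,1,1,1,1,1,1,2).

Computing H_k = (kernel of ∂_k) / (image of ∂_{k+1}):

  H_0: rank C_0 − rank ∂_1 = 9 − 8 = 1, and the invariant factors of ∂_1 are all 1, so H_0 ≅ Z.
  H_1: rank ker ∂_1 − rank ∂_2 = (27 − 8) − 18 = 1, and ∂_2 has invariant factor 2 > 1, so H_1 ≅ Z ⊕ Z/2.
  H_2: rank ker ∂_2 − rank ∂_3 = (18 − 18) − 0 = 0, and there is no ∂_3, so H_2 ≅ 0.

Hence the Betti numbers are b_0 = 1, b_1 = 1, b_2 = 0.

b_0 = 1, b_1 = 1, b_2 = 0.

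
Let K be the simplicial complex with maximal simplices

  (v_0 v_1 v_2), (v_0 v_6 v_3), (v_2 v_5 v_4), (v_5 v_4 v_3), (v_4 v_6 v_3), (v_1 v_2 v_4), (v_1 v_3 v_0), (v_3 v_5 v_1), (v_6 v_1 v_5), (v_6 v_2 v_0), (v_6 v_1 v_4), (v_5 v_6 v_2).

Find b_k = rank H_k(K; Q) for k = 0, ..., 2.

Order the vertices as v_0 < v_1 < v_2 < v_3 < v_4 < v_5 < v_6. Listing each simplex with vertices in this order, K has dimension 2 with simplices:

  0-simplices (7): [v_0], [v_1], [v_2], [v_3], [v_4], [v_5], [v_6]
  1-simplices (18): (18 of them)
  2-simplices (12): (12 of them)

so the chain groups are C_0 ≅ Z^7, C_1 ≅ Z^18, C_2 ≅ Z^12.

The boundary map ∂_1: C_1 → C_0 maps an edge to its endpoints' difference, ∂[p,q] = q − p.
The resulting 7×18 matrix has rank 6, and its Smith normal form has invariant factors (1,1,1,1,1,1).

∂_2: C_2 → C_1 maps a triangle to the signed sum of its edges. For instance
  ∂[v_1,v_4,v_6] = [v_4,v_6] − [v_1,v_6] + [v_1,v_4],
  ∂[v_0,v_1,v_2] = [v_1,v_2] − [v_0,v_2] + [v_0,v_1].
This gives a 18×12 integer matrix of rank 12; reducing to Smith normal form yields diagonal entries (1,1,1,1,1,1,1,1,1,1,1,2).

Now H_k = ker ∂_k / im ∂_{k+1}, so:

  H_0: rank C_0 − rank ∂_1 = 7 − 6 = 1, and the invariant factors of ∂_1 are all 1, so H_0 = Z.
  H_1: rank ker ∂_1 − rank ∂_2 = (18 − 6) − 12 = 0, and ∂_2 has invariant factor 2 > 1, so H_1 = Z/2.
  H_2: rank ker ∂_2 − rank ∂_3 = (12 − 12) − 0 = 0, and there is no ∂_3, so H_2 = 0.

As a check, the Euler characteristic is 7 − 18 + 12 = 1, which agrees with 1 − 0 + 0 = 1.
(K is a triangulation of the real projective plane RP^2.)

Hence the Betti numbers are b_0 = 1, b_1 = 0, b_2 = 0.

b_0 = 1, b_1 = 0, b_2 = 0.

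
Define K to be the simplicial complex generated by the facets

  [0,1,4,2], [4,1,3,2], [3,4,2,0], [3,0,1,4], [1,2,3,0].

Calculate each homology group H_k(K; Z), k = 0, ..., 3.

Order the vertices as 0 < 1 < 2 < 3 < 4. Listing each simplex with vertices in this order, K has dimension 3 with simplices:

  0-simplices (5): [0], [1], [2], [3], [4]
  1-simplices (10): [0,1], [0,2], [0,3], [0,4], [1,2], [1,3], [1,4], [2,3], [2,4], [3,4]
  2-simplices (10): [0,1,2], [0,1,3], [0,1,4], [0,2,3], [0,2,4], [0,3,4], [1,2,3], [1,2,4], [1,3,4], [2,3,4]
  3-simplices (5): [0,1,2,3], [0,1,2,4], [0,1,3,4], [0,2,3,4], [1,2,3,4]

so the chain groups are C_0 ≅ Z^5, C_1 ≅ Z^10, C_2 ≅ Z^10, C_3 ≅ Z^5.

∂_1: C_1 → C_0 maps an edge to its endpoints' difference, ∂[p,q] = q − p. For instance
  ∂[1,4] = [4] − [1].
This gives a 5×10 integer matrix of rank 4; reducing to Smith normal form yields diagonal entries (1,1,1,1).

Boundary ∂_2: C_2 → C_1 acts by ∂[p,q,r] = [q,r] − [p,r] + [p,q]. For instance
  ∂[0,1,4] = [1,4] − [0,4] + [0,1],
  ∂[1,2,4] = [2,4] − [1,4] + [1,2].
The 10×10 boundary matrix has rank 6 and Smith normal form diag(1,1,1,1,1,1).

Boundary ∂_3: C_3 → C_2 sends each 3-simplex σ to the alternating sum Σ_i (−1)^i (σ with its i-th vertex removed). For instance
  ∂[0,1,3,4] = [1,3,4] − [0,3,4] + [0,1,4] − [0,1,3],
  ∂[0,2,3,4] = [2,3,4] − [0,3,4] + [0,2,4] − [0,2,3].
The resulting 10×5 matrix has rank 4, and its Smith normal form has invariant factors (1,1,1,1).

From H_k ≅ ker(∂_k) / im(∂_{k+1}) we obtain:

  H_0: rank C_0 − rank ∂_1 = 5 − 4 = 1, and the invariant factors of ∂_1 are all 1, so H_0 = Z.
  H_1: rank ker ∂_1 − rank ∂_2 = (10 − 4) − 6 = 0, and the invariant factors of ∂_2 are all 1, so H_1 = 0.
  H_2: rank ker ∂_2 − rank ∂_3 = (10 − 6) − 4 = 0, and the invariant factors of ∂_3 are all 1, so H_2 = 0.
  H_3: rank ker ∂_3 − rank ∂_4 = (5 − 4) − 0 = 1, and there is no ∂_4, so H_3 = Z.

H_0 ≅ Z,  H_1 = 0,  H_2 = 0,  H_3 ≅ Z.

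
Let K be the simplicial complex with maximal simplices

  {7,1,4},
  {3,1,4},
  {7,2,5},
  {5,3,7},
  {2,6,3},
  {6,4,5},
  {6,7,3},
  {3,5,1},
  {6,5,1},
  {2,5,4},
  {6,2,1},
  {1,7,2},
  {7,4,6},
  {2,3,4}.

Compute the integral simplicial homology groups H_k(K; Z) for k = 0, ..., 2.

K has 7 vertices, 21 edges, 14 triangles.
rank ∂_0 = 0, rank ∂_1 = 6 ⇒ b_0 = 7 − 0 − 6 = 1; all invariant factors of ∂_1 are 1 so no torsion. So H_0 = Z.
rank ∂_1 = 6, rank ∂_2 = 13 ⇒ b_1 = 21 − 6 − 13 = 2; all invariant factors of ∂_2 are 1 so no torsion. So H_1 = Z^2.
rank ∂_2 = 13, rank ∂_3 = 0 ⇒ b_2 = 14 − 13 − 0 = 1. So H_2 = Z.

H_0 = Z,  H_1 = Z^2,  H_2 = Z.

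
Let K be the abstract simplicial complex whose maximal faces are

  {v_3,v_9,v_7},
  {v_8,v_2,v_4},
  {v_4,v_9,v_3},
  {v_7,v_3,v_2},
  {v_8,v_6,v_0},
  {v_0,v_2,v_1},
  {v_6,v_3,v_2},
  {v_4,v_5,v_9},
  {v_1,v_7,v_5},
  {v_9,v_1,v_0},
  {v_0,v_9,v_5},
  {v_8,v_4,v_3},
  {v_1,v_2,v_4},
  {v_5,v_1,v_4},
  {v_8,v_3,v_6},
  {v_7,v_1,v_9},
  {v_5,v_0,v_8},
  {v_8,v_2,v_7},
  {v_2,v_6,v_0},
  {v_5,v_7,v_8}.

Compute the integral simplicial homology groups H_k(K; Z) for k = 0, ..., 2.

Take the total order v_0 < v_1 < v_2 < v_3 < v_4 < v_5 < v_6 < v_7 < v_8 < v_9 on the vertex set. Then K (dimension 2) consists of the simplices:

  0-simplices (10): [v_0], [v_1], [v_2], [v_3], [v_4], [v_5], [v_6], [v_7], [v_8], [v_9]
  1-simplices (30): (30 of them)
  2-simplices (20): (20 of them)

so the chain groups are C_0 ≅ Z^10, C_1 ≅ Z^30, C_2 ≅ Z^20.

The boundary map ∂_1: C_1 → C_0 is given by ∂[p,q] = [q] − [p]. For instance
  ∂[v_5,v_9] = [v_9] − [v_5].
As a 10×30 matrix over Z this has rank 9, with invariant factors (1,1,1,1,1,1,1,1,1).

The boundary map ∂_2: C_2 → C_1 acts by ∂[p,q,r] = [q,r] − [p,r] + [p,q]. For instance
  ∂[v_2,v_4,v_8] = [v_4,v_8] − [v_2,v_8] + [v_2,v_4],
  ∂[v_0,v_1,v_9] = [v_1,v_9] − [v_0,v_9] + [v_0,v_1].
This gives a 30×20 integer matrix of rank 20; reducing to Smith normal form yields diagonal entries (1,1,1,1,1,1,1,1,1,1,1,1,1,1,1,1,1,1,1,2).

Reading off H_k = ker ∂_k / im ∂_{k+1}:

  H_0: rank C_0 − rank ∂_1 = 10 − 9 = 1, and the invariant factors of ∂_1 are all 1, so H_0 ≅ Z.
  H_1: rank ker ∂_1 − rank ∂_2 = (30 − 9) − 20 = 1, and ∂_2 has invariant factor 2 > 1, so H_1 ≅ Z ⊕ Z/2.
  H_2: rank ker ∂_2 − rank ∂_3 = (20 − 20) − 0 = 0, and there is no ∂_3, so H_2 ≅ 0.

(K is a triangulation of the Klein bottle.)

H_0 = Z,  H_1 = Z ⊕ Z/2,  H_2 = 0.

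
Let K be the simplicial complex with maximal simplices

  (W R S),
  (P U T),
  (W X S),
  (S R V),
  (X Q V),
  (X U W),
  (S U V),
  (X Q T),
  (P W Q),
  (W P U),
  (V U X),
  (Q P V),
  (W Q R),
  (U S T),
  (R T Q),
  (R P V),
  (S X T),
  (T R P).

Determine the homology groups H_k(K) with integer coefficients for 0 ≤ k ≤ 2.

H_0 ≅ Z,  H_1 ≅ Z ⊕ Z/2Z,  H_2 = 0.

Order the vertices as P < Q < R < S < T < U < V < W < X. Listing each simplex with vertices in this order, K has dimension 2 with simplices:

  0-simplices (9): P, Q, R, S, T, U, V, W, X
  1-simplices (27): PQ, PR, PT, PU, PV, PW, QR, QT, QV, QW, QX, RS, RT, RV, RW, ST, SU, SV, SW, SX, TU, TX, UV, UW, UX, VX, WX
  2-simplices (18): PQV, PQW, PRT, PRV, PTU, PUW, QRT, QRW, QTX, QVX, RSV, RSW, STU, STX, SUV, SWX, UVX, UWX

Hence C_0 ≅ Z^9, C_1 ≅ Z^27, C_2 ≅ Z^18.

Boundary ∂_1: C_1 → C_0 sends each edge [p,q] (with p < q) to q − p. For instance
  ∂QR = R − Q.
The resulting 9×27 matrix has rank 8, and its Smith normal form has invariant factors (1,1,1,1,1,1,1,1).

The boundary map ∂_2: C_2 → C_1 maps a triangle to the signed sum of its edges. For instance
  ∂PQV = QV − PV + PQ,
  ∂QRW = RW − QW + QR.
The resulting 27×18 matrix has rank 18, and its Smith normal form has invariant factors (1,1,1,1,1,1,1,1,1,1,1,1,1,1,1,1,1,2).

From H_k ≅ ker(∂_k) / im(∂_{k+1}) we obtain:

  H_0: rank C_0 − rank ∂_1 = 9 − 8 = 1, and the invariant factors of ∂_1 are all 1, so H_0 ≅ Z.
  H_1: rank ker ∂_1 − rank ∂_2 = (27 − 8) − 18 = 1, and ∂_2 has invariant factor 2 > 1, so H_1 ≅ Z ⊕ Z/2Z.
  H_2: rank ker ∂_2 − rank ∂_3 = (18 − 18) − 0 = 0, and there is no ∂_3, so H_2 ≅ 0.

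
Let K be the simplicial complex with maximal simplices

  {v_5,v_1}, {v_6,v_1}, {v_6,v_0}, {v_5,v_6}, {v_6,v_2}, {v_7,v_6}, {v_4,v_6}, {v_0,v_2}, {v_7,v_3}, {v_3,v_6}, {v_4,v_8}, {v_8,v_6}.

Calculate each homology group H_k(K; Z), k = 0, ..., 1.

Take the total order v_0 < v_1 < v_2 < v_3 < v_4 < v_5 < v_6 < v_7 < v_8 on the vertex set. Then K (dimension 1) consists of the simplices:

  0-simplices (9): [v_0], [v_1], [v_2], [v_3], [v_4], [v_5], [v_6], [v_7], [v_8]
  1-simplices (12): [v_0,v_2], [v_0,v_6], [v_1,v_5], [v_1,v_6], [v_2,v_6], [v_3,v_6], [v_3,v_7], [v_4,v_6], [v_4,v_8], [v_5,v_6], [v_6,v_7], [v_6,v_8]

so the chain groups are C_0 ≅ Z^9, C_1 ≅ Z^12.

∂_1: C_1 → C_0 maps an edge to its endpoints' difference, ∂[p,q] = q − p.
The 9×12 boundary matrix has rank 8 and Smith normal form diag(1,1,1,1,1,1,1,1).

Computing H_k = (kernel of ∂_k) / (image of ∂_{k+1}):

  H_0: rank C_0 − rank ∂_1 = 9 − 8 = 1, and the invariant factors of ∂_1 are all 1, so H_0 = Z.
  H_1: rank ker ∂_1 − rank ∂_2 = (12 − 8) − 0 = 4, and there is no ∂_2, so H_1 = Z^4.

As a check, the Euler characteristic is 9 − 12 = -3, which agrees with 1 − 4 = -3.

H_0 ≅ Z,  H_1 ≅ Z^4.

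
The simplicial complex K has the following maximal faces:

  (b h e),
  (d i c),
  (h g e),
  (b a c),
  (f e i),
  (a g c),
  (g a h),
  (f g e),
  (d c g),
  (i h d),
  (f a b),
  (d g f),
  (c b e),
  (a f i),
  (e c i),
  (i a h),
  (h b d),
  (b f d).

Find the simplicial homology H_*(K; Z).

We work with the vertex ordering a < b < c < d < e < f < g < h < i. The simplices of K, each written with vertices in increasing order, are:

  0-simplices (9): a, b, c, d, e, f, g, h, i
  1-simplices (27): ab, ac, af, ag, ah, ai, bc, bd, be, bf, bh, cd, ce, cg, ci, df, dg, dh, di, ef, eg, eh, ei, fg, fi, gh, hi
  2-simplices (18): abc, abf, acg, afi, agh, ahi, bce, bdf, bdh, beh, cdg, cdi, cei, dfg, dhi, efg, efi, egh

giving chain groups C_0 ≅ Z^9, C_1 ≅ Z^27, C_2 ≅ Z^18.

The boundary map ∂_1: C_1 → C_0 is given by ∂[p,q] = [q] − [p]. For instance
  ∂eh = h − e.
The 9×27 boundary matrix has rank 8 and Smith normal form diag(1,1,1,1,1,1,1,1).

Boundary ∂_2: C_2 → C_1 maps a triangle to the signed sum of its edges. For instance
  ∂cdi = di − ci + cd,
  ∂bdh = dh − bh + bd.
As a 27×18 matrix over Z this has rank 17, with invariant factors (1,1,1,1,1,1,1,1,1,1,1,1,1,1,1,1,1).

Computing H_k = (kernel of ∂_k) / (image of ∂_{k+1}):

  H_0: rank C_0 − rank ∂_1 = 9 − 8 = 1, and the invariant factors of ∂_1 are all 1, so H_0 = Z.
  H_1: rank ker ∂_1 − rank ∂_2 = (27 − 8) − 17 = 2, and the invariant factors of ∂_2 are all 1, so H_1 = Z^2.
  H_2: rank ker ∂_2 − rank ∂_3 = (18 − 17) − 0 = 1, and there is no ∂_3, so H_2 = Z.

(K is a triangulation of the torus T^2.)

H_0 ≅ Z,  H_1 ≅ Z^2,  H_2 ≅ Z.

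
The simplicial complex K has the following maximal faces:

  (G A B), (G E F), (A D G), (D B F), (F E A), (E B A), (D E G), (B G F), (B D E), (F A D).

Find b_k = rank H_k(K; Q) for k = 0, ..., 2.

We work with the vertex ordering A < B < D < E < F < G. The simplices of K, each written with vertices in increasing order, are:

  0-simplices (6): A, B, D, E, F, G
  1-simplices (15): AB, AD, AE, AF, AG, BD, BE, BF, BG, DE, DF, DG, EF, EG, FG
  2-simplices (10): ABE, ABG, ADF, ADG, AEF, BDE, BDF, BFG, DEG, EFG

giving chain groups C_0 ≅ Z^6, C_1 ≅ Z^15, C_2 ≅ Z^10.

∂_1: C_1 → C_0 maps an edge to its endpoints' difference, ∂[p,q] = q − p.
This gives a 6×15 integer matrix of rank 5; reducing to Smith normal form yields diagonal entries (1,1,1,1,1).

Boundary ∂_2: C_2 → C_1 maps a triangle to the signed sum of its edges. For instance
  ∂BDF = DF − BF + BD,
  ∂ADF = DF − AF + AD.
The 15×10 boundary matrix has rank 10 and Smith normal form diag(1,1,1,1,1,1,1,1,1,2).

From H_k ≅ ker(∂_k) / im(∂_{k+1}) we obtain:

  H_0: rank C_0 − rank ∂_1 = 6 − 5 = 1, and the invariant factors of ∂_1 are all 1, so H_0 ≅ Z.
  H_1: rank ker ∂_1 − rank ∂_2 = (15 − 5) − 10 = 0, and ∂_2 has invariant factor 2 > 1, so H_1 ≅ Z/2Z.
  H_2: rank ker ∂_2 − rank ∂_3 = (10 − 10) − 0 = 0, and there is no ∂_3, so H_2 ≅ 0.

As a check, the Euler characteristic is 6 − 15 + 10 = 1, which agrees with 1 − 0 + 0 = 1.
(K is a triangulation of the real projective plane RP^2.)

Hence the Betti numbers are b_0 = 1, b_1 = 0, b_2 = 0.

b_0 = 1, b_1 = 0, b_2 = 0.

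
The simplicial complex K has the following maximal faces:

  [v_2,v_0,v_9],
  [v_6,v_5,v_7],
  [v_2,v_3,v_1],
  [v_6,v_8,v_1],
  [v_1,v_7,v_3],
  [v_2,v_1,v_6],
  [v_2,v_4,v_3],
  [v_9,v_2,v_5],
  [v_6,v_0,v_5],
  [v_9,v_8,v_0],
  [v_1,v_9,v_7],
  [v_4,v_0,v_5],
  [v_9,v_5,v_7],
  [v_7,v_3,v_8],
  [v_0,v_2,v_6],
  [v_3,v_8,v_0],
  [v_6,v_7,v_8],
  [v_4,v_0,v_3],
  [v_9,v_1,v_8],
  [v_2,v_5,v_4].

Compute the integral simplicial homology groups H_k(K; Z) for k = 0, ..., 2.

Fix the vertex order v_0 < v_1 < v_2 < v_3 < v_4 < v_5 < v_6 < v_7 < v_8 < v_9 and write every simplex with vertices in increasing order. Then dim K = 2 and the simplices of K are:

  0-simplices (10): [v_0], [v_1], [v_2], [v_3], [v_4], [v_5], [v_6], [v_7], [v_8], [v_9]
  1-simplices (30): (30 of them)
  2-simplices (20): (20 of them)

giving chain groups C_0 ≅ Z^10, C_1 ≅ Z^30, C_2 ≅ Z^20.

The boundary map ∂_1: C_1 → C_0 is given by ∂[p,q] = [q] − [p]. For instance
  ∂[v_2,v_9] = [v_9] − [v_2].
This gives a 10×30 integer matrix of rank 9; reducing to Smith normal form yields diagonal entries (1,1,1,1,1,1,1,1,1).

Boundary ∂_2: C_2 → C_1 sends each 2-simplex [p,q,r] to [q,r] − [p,r] + [p,q]. For instance
  ∂[v_1,v_7,v_9] = [v_7,v_9] − [v_1,v_9] + [v_1,v_7],
  ∂[v_0,v_4,v_5] = [v_4,v_5] − [v_0,v_5] + [v_0,v_4].
The resulting 30×20 matrix has rank 20, and its Smith normal form has invariant factors (1,1,1,1,1,1,1,1,1,1,1,1,1,1,1,1,1,1,1,2).

Computing H_k = (kernel of ∂_k) / (image of ∂_{k+1}):

  H_0: rank C_0 − rank ∂_1 = 10 − 9 = 1, and the invariant factors of ∂_1 are all 1, so H_0 = Z.
  H_1: rank ker ∂_1 − rank ∂_2 = (30 − 9) − 20 = 1, and ∂_2 has invariant factor 2 > 1, so H_1 = Z × Z/2.
  H_2: rank ker ∂_2 − rank ∂_3 = (20 − 20) − 0 = 0, and there is no ∂_3, so H_2 = 0.

H_0 ≅ Z,  H_1 ≅ Z × Z/2,  H_2 = 0.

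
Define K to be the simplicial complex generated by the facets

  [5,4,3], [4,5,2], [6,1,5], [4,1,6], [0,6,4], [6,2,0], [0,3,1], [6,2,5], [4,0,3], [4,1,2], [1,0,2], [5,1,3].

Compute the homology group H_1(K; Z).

H_1 = Z/2Z.

Order the vertices as 0 < 1 < 2 < 3 < 4 < 5 < 6. Listing each simplex with vertices in this order, K has dimension 2 with simplices:

  0-simplices (7): [0], [1], [2], [3], [4], [5], [6]
  1-simplices (18): [0,1], [0,2], [0,3], [0,4], [0,6], [1,2], [1,3], [1,4], [1,5], [1,6], [2,4], [2,5], [2,6], [3,4], [3,5], [4,5], [4,6], [5,6]
  2-simplices (12): [0,1,2], [0,1,3], [0,2,6], [0,3,4], [0,4,6], [1,2,4], [1,3,5], [1,4,6], [1,5,6], [2,4,5], [2,5,6], [3,4,5]

Hence C_0 ≅ Z^7, C_1 ≅ Z^18, C_2 ≅ Z^12.

∂_1: C_1 → C_0 maps an edge to its endpoints' difference, ∂[p,q] = q − p. For instance
  ∂[1,5] = [5] − [1].
The 7×18 boundary matrix has rank 6 and Smith normal form diag(1,1,1,1,1,1).

∂_2: C_2 → C_1 maps a triangle to the signed sum of its edges. For instance
  ∂[1,4,6] = [4,6] − [1,6] + [1,4],
  ∂[0,2,6] = [2,6] − [0,6] + [0,2].
The resulting 18×12 matrix has rank 12, and its Smith normal form has invariant factors (1,1,1,1,1,1,1,1,1,1,1,2).

Computing H_k = (kernel of ∂_k) / (image of ∂_{k+1}):

  H_1: rank ker ∂_1 − rank ∂_2 = (18 − 6) − 12 = 0, and ∂_2 has invariant factor 2 > 1, so H_1 = Z/2Z.

(K is a triangulation of the real projective plane RP^2.)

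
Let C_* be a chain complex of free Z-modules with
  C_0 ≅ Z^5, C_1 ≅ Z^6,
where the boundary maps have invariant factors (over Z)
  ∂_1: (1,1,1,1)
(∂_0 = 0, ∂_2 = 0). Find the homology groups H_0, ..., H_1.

H_0 ≅ Z,  H_1 ≅ Z^2.

H_0: b_0 = 5 − 0 − 4 = 1; torsion from ∂_1 factors > 1: none. So H_0 ≅ Z.
H_1: b_1 = 6 − 4 − 0 = 2; torsion from ∂_2 factors > 1: none. So H_1 ≅ Z^2.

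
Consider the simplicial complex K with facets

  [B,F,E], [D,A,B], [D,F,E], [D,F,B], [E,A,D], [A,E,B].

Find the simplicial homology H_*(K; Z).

H_0 ≅ Z,  H_1 = 0,  H_2 ≅ Z.

Take the total order A < B < D < E < F on the vertex set. Then K (dimension 2) consists of the simplices:

  0-simplices (5): A, B, D, E, F
  1-simplices (9): AB, AD, AE, BD, BE, BF, DE, DF, EF
  2-simplices (6): ABD, ABE, ADE, BDF, BEF, DEF

Hence C_0 ≅ Z^5, C_1 ≅ Z^9, C_2 ≅ Z^6.

∂_1: C_1 → C_0 maps an edge to its endpoints' difference, ∂[p,q] = q − p. For instance
  ∂BE = E − B.
The resulting 5×9 matrix has rank 4, and its Smith normal form has invariant factors (1,1,1,1).

Boundary ∂_2: C_2 → C_1 sends each 2-simplex [p,q,r] to [q,r] − [p,r] + [p,q]. For instance
  ∂DEF = EF − DF + DE,
  ∂ADE = DE − AE + AD.
This gives a 9×6 integer matrix of rank 5; reducing to Smith normal form yields diagonal entries (1,1,1,1,1).

Now H_k = ker ∂_k / im ∂_{k+1}, so:

  H_0: rank C_0 − rank ∂_1 = 5 − 4 = 1, and the invariant factors of ∂_1 are all 1, so H_0 ≅ Z.
  H_1: rank ker ∂_1 − rank ∂_2 = (9 − 4) − 5 = 0, and the invariant factors of ∂_2 are all 1, so H_1 ≅ 0.
  H_2: rank ker ∂_2 − rank ∂_3 = (6 − 5) − 0 = 1, and there is no ∂_3, so H_2 ≅ Z.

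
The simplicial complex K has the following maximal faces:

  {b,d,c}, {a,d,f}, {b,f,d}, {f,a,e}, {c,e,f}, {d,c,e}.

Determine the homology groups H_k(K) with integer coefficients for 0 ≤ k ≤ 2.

We work with the vertex ordering a < b < c < d < e < f. The simplices of K, each written with vertices in increasing order, are:

  0-simplices (6): a, b, c, d, e, f
  1-simplices (12): ad, ae, af, bc, bd, bf, cd, ce, cf, de, df, ef
  2-simplices (6): adf, aef, bcd, bdf, cde, cef

so the chain groups are C_0 ≅ Z^6, C_1 ≅ Z^12, C_2 ≅ Z^6.

Boundary ∂_1: C_1 → C_0 sends each edge [p,q] (with p < q) to q − p.
This gives a 6×12 integer matrix of rank 5; reducing to Smith normal form yields diagonal entries (1,1,1,1,1).

∂_2: C_2 → C_1 acts by ∂[p,q,r] = [q,r] − [p,r] + [p,q]. For instance
  ∂bcd = cd − bd + bc,
  ∂cef = ef − cf + ce.
The 12×6 boundary matrix has rank 6 and Smith normal form diag(1,1,1,1,1,1).

From H_k ≅ ker(∂_k) / im(∂_{k+1}) we obtain:

  H_0: rank C_0 − rank ∂_1 = 6 − 5 = 1, and the invariant factors of ∂_1 are all 1, so H_0 ≅ Z.
  H_1: rank ker ∂_1 − rank ∂_2 = (12 − 5) − 6 = 1, and the invariant factors of ∂_2 are all 1, so H_1 ≅ Z.
  H_2: rank ker ∂_2 − rank ∂_3 = (6 − 6) − 0 = 0, and there is no ∂_3, so H_2 ≅ 0.

As a check, the Euler characteristic is 6 − 12 + 6 = 0, which agrees with 1 − 1 + 0 = 0.

H_0 ≅ Z,  H_1 ≅ Z,  H_2 = 0.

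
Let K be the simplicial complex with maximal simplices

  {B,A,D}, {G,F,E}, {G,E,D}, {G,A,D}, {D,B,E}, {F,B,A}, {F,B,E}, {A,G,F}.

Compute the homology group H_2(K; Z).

Order the vertices as A < B < D < E < F < G. Listing each simplex with vertices in this order, K has dimension 2 with simplices:

  0-simplices (6): A, B, D, E, F, G
  1-simplices (12): AB, AD, AF, AG, BD, BE, BF, DE, DG, EF, EG, FG
  2-simplices (8): ABD, ABF, ADG, AFG, BDE, BEF, DEG, EFG

giving chain groups C_0 ≅ Z^6, C_1 ≅ Z^12, C_2 ≅ Z^8.

The boundary map ∂_1: C_1 → C_0 sends each edge [p,q] (with p < q) to q − p. For instance
  ∂DG = G − D.
The 6×12 boundary matrix has rank 5 and Smith normal form diag(1,1,1,1,1).

The boundary map ∂_2: C_2 → C_1 acts by ∂[p,q,r] = [q,r] − [p,r] + [p,q]. For instance
  ∂ABD = BD − AD + AB,
  ∂ABF = BF − AF + AB.
The 12×8 boundary matrix has rank 7 and Smith normal form diag(1,1,1,1,1,1,1).

Computing H_k = (kernel of ∂_k) / (image of ∂_{k+1}):

  H_2: rank ker ∂_2 − rank ∂_3 = (8 − 7) − 0 = 1, and there is no ∂_3, so H_2 ≅ Z.

H_2 ≅ Z.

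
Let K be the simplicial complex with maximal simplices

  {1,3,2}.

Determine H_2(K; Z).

We work with the vertex ordering 1 < 2 < 3. The simplices of K, each written with vertices in increasing order, are:

  0-simplices (3): [1], [2], [3]
  1-simplices (3): [1,2], [1,3], [2,3]
  2-simplices (1): [1,2,3]

so the chain groups are C_0 ≅ Z^3, C_1 ≅ Z^3, C_2 ≅ Z^1.

The boundary map ∂_1: C_1 → C_0 is given by ∂[p,q] = [q] − [p].
The resulting 3×3 matrix has rank 2, and its Smith normal form has invariant factors (1,1).

Boundary ∂_2: C_2 → C_1 acts by ∂[p,q,r] = [q,r] − [p,r] + [p,q]. For instance
  ∂[1,2,3] = [2,3] − [1,3] + [1,2].
As a 3×1 matrix over Z this has rank 1, with invariant factors (1).

Computing H_k = (kernel of ∂_k) / (image of ∂_{k+1}):

  H_2: rank ker ∂_2 − rank ∂_3 = (1 − 1) − 0 = 0, and there is no ∂_3, so H_2 = 0.

H_2 ≅ 0.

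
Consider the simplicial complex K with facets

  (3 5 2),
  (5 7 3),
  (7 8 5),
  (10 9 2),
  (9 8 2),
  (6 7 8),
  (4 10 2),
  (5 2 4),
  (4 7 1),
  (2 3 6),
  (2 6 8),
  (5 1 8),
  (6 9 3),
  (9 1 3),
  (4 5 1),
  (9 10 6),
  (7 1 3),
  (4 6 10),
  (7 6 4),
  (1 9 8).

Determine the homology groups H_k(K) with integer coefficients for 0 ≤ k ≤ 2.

Take the total order 1 < 2 < 3 < 4 < 5 < 6 < 7 < 8 < 9 < 10 on the vertex set. Then K (dimension 2) consists of the simplices:

  0-simplices (10): [1], [2], [3], [4], [5], [6], [7], [8], [9], [10]
  1-simplices (30): (30 of them)
  2-simplices (20): (20 of them)

Hence C_0 ≅ Z^10, C_1 ≅ Z^30, C_2 ≅ Z^20.

The boundary map ∂_1: C_1 → C_0 sends each edge [p,q] (with p < q) to q − p.
The resulting 10×30 matrix has rank 9, and its Smith normal form has invariant factors (1,1,1,1,1,1,1,1,1).

Boundary ∂_2: C_2 → C_1 maps a triangle to the signed sum of its edges. For instance
  ∂[1,4,5] = [4,5] − [1,5] + [1,4],
  ∂[6,7,8] = [7,8] − [6,8] + [6,7].
This gives a 30×20 integer matrix of rank 20; reducing to Smith normal form yields diagonal entries (1,1,1,1,1,1,1,1,1,1,1,1,1,1,1,1,1,1,1,2).

Reading off H_k = ker ∂_k / im ∂_{k+1}:

  H_0: rank C_0 − rank ∂_1 = 10 − 9 = 1, and the invariant factors of ∂_1 are all 1, so H_0 = Z.
  H_1: rank ker ∂_1 − rank ∂_2 = (30 − 9) − 20 = 1, and ∂_2 has invariant factor 2 > 1, so H_1 = Z ⊕ Z/2Z.
  H_2: rank ker ∂_2 − rank ∂_3 = (20 − 20) − 0 = 0, and there is no ∂_3, so H_2 = 0.

As a check, the Euler characteristic is 10 − 30 + 20 = 0, which agrees with 1 − 1 + 0 = 0.

H_0 = Z,  H_1 = Z ⊕ Z/2Z,  H_2 = 0.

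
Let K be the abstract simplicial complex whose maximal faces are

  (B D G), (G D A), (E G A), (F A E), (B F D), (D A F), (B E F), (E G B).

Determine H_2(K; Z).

Order the vertices as A < B < D < E < F < G. Listing each simplex with vertices in this order, K has dimension 2 with simplices:

  0-simplices (6): A, B, D, E, F, G
  1-simplices (12): AD, AE, AF, AG, BD, BE, BF, BG, DF, DG, EF, EG
  2-simplices (8): ADF, ADG, AEF, AEG, BDF, BDG, BEF, BEG

giving chain groups C_0 ≅ Z^6, C_1 ≅ Z^12, C_2 ≅ Z^8.

The boundary map ∂_1: C_1 → C_0 is given by ∂[p,q] = [q] − [p]. For instance
  ∂DF = F − D.
The resulting 6×12 matrix has rank 5, and its Smith normal form has invariant factors (1,1,1,1,1).

Boundary ∂_2: C_2 → C_1 maps a triangle to the signed sum of its edges. For instance
  ∂ADG = DG − AG + AD,
  ∂BDF = DF − BF + BD.
As a 12×8 matrix over Z this has rank 7, with invariant factors (1,1,1,1,1,1,1).

From H_k ≅ ker(∂_k) / im(∂_{k+1}) we obtain:

  H_2: rank ker ∂_2 − rank ∂_3 = (8 − 7) − 0 = 1, and there is no ∂_3, so H_2 = Z.

H_2 = Z.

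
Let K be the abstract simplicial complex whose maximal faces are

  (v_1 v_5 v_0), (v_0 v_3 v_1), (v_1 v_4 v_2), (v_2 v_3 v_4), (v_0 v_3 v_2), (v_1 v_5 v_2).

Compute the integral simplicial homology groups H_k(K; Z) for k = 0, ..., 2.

We work with the vertex ordering v_0 < v_1 < v_2 < v_3 < v_4 < v_5. The simplices of K, each written with vertices in increasing order, are:

  0-simplices (6): [v_0], [v_1], [v_2], [v_3], [v_4], [v_5]
  1-simplices (12): [v_0,v_1], [v_0,v_2], [v_0,v_3], [v_0,v_5], [v_1,v_2], [v_1,v_3], [v_1,v_4], [v_1,v_5], [v_2,v_3], [v_2,v_4], [v_2,v_5], [v_3,v_4]
  2-simplices (6): [v_0,v_1,v_3], [v_0,v_1,v_5], [v_0,v_2,v_3], [v_1,v_2,v_4], [v_1,v_2,v_5], [v_2,v_3,v_4]

giving chain groups C_0 ≅ Z^6, C_1 ≅ Z^12, C_2 ≅ Z^6.

The boundary map ∂_1: C_1 → C_0 sends each edge [p,q] (with p < q) to q − p.
This gives a 6×12 integer matrix of rank 5; reducing to Smith normal form yields diagonal entries (1,1,1,1,1).

The boundary map ∂_2: C_2 → C_1 sends each 2-simplex [p,q,r] to [q,r] − [p,r] + [p,q]. For instance
  ∂[v_1,v_2,v_4] = [v_2,v_4] − [v_1,v_4] + [v_1,v_2],
  ∂[v_0,v_1,v_3] = [v_1,v_3] − [v_0,v_3] + [v_0,v_1].
The 12×6 boundary matrix has rank 6 and Smith normal form diag(1,1,1,1,1,1).

Computing H_k = (kernel of ∂_k) / (image of ∂_{k+1}):

  H_0: rank C_0 − rank ∂_1 = 6 − 5 = 1, and the invariant factors of ∂_1 are all 1, so H_0 ≅ Z.
  H_1: rank ker ∂_1 − rank ∂_2 = (12 − 5) − 6 = 1, and the invariant factors of ∂_2 are all 1, so H_1 ≅ Z.
  H_2: rank ker ∂_2 − rank ∂_3 = (6 − 6) − 0 = 0, and there is no ∂_3, so H_2 ≅ 0.

As a check, the Euler characteristic is 6 − 12 + 6 = 0, which agrees with 1 − 1 + 0 = 0.
(K is a triangulation of the cylinder S^1 x I.)

H_0 ≅ Z,  H_1 ≅ Z,  H_2 = 0.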